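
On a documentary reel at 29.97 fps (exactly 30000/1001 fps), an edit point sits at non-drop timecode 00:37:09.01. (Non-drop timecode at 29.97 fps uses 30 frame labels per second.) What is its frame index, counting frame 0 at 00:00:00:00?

Total seconds to the label: (0 × 3600 + 37 × 60 + 9) = 2229.
Frame index = 2229 × 30 + 1 = 66871.

frame 66871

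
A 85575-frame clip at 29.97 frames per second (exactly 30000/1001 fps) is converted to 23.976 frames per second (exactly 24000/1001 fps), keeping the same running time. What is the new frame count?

Frames at target rate = 85575 × (24000/1001) / (30000/1001) = 68460.

68460 frames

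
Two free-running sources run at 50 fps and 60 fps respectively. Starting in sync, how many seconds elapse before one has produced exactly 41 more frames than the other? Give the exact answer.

4.1 seconds

The gap grows by |60 − 50| = 10 frames per second.
Time for a 41-frame gap: 41 ÷ (10) = 4.1 s.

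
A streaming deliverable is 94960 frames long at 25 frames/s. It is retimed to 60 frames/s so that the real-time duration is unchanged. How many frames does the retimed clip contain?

Target frames = source frames × (target rate / source rate) = 94960 × (60)/(25) = 94960 × 12/5 = 227904.

227904 frames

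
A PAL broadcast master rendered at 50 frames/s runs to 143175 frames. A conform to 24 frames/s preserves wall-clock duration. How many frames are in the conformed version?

68724 frames

Target frames = source frames × (target rate / source rate) = 143175 × (24)/(50) = 143175 × 12/25 = 68724.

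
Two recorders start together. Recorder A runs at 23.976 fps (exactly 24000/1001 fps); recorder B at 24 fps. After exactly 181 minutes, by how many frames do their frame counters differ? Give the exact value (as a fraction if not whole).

181 min = 10860 s.
A emits 24000/1001 × 10860 = 260640000/1001 frames; B emits 24 × 10860 = 260640.
Difference = 260640/1001 frames (≈ 260.3796); B is ahead of A.

260640/1001 frames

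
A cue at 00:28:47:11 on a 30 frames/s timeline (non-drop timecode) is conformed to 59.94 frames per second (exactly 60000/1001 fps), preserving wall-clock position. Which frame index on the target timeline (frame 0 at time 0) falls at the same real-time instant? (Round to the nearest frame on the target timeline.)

Source frame index: (0×3600 + 28×60 + 47) × 30 + 11 = 51821.
Real time: 51821 / (30) = 51821/30 s.
Target frame: (51821/30) × (60000/1001) = 1346000/13 ≈ 103538.462 → 103538.

frame 103538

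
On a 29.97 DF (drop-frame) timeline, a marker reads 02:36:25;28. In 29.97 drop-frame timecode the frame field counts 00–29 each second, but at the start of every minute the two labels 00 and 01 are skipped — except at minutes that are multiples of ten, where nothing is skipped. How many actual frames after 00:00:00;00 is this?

As if non-drop at 30 labels/s: (2 × 3600 + 36 × 60 + 25) × 30 + 28 = 281578.
Minute boundaries passed: 156; those not divisible by 10: 156 − 15 = 141; dropped labels = 2 × 141 = 282.
Actual frame index = 281578 − 282 = 281296.

281296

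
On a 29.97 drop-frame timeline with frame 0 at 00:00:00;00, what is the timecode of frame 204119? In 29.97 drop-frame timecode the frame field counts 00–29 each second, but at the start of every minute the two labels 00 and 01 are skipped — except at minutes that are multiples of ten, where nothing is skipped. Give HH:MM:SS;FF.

01:53:30;23

Each 10-minute DF block holds 10 × 60 × 30 − 9 × 2 = 17982 frames. 204119 ÷ 17982 → 11 full blocks, remainder 6317.
Within the partial block the first minute is 1800 frames and each further minute 1798, so 3 further minute boundaries passed. Total skipped labels = 18 × 11 + 2 × 3 = 204.
Non-drop label index = 204119 + 204 = 204323; at 30 labels/s that is 01:53:30:23, i.e. DF 01:53:30;23.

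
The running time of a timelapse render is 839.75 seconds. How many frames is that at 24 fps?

20154 frames

Frames = 839.75 × 24 = 20154.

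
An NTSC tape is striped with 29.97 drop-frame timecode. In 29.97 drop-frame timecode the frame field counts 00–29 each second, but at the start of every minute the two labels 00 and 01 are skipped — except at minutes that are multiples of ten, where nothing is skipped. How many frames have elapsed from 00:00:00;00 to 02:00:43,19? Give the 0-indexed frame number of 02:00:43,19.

As if non-drop at 30 labels/s: (2 × 3600 + 0 × 60 + 43) × 30 + 19 = 217309.
Minute boundaries passed: 120; those not divisible by 10: 120 − 12 = 108; dropped labels = 2 × 108 = 216.
Actual frame index = 217309 − 216 = 217093.

217093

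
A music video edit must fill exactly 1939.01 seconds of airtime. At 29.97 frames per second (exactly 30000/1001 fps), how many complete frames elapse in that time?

58112 frames

Frames = 1939.01 × 30000/1001 = 58170300/1001 ≈ 58112.1878.
Complete frames: 58112.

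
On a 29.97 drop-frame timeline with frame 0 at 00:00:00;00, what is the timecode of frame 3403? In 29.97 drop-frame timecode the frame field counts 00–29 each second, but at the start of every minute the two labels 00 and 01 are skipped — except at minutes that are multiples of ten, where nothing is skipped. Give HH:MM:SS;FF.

00:01:53;15

Each 10-minute DF block holds 10 × 60 × 30 − 9 × 2 = 17982 frames. 3403 ÷ 17982 → 0 full blocks, remainder 3403.
Within the partial block the first minute is 1800 frames and each further minute 1798, so 1 further minute boundary passed. Total skipped labels = 18 × 0 + 2 × 1 = 2.
Non-drop label index = 3403 + 2 = 3405; at 30 labels/s that is 00:01:53:15, i.e. DF 00:01:53;15.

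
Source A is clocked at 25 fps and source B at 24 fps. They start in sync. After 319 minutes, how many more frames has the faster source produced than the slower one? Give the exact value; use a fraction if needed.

319 min = 19140 s.
A emits 25 × 19140 = 478500 frames; B emits 24 × 19140 = 459360.
Difference = 19140 frames; B is behind A.

19140 frames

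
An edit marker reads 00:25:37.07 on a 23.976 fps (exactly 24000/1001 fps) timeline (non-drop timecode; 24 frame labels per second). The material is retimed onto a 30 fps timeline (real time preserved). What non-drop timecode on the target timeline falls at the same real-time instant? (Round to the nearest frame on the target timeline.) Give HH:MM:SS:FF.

Source frame index: (0×3600 + 25×60 + 37) × 24 + 7 = 36895.
Real time: 36895 / (24000/1001) = 7386379/4800 s.
Target frame: (7386379/4800) × (30) = 7386379/160 ≈ 46164.869 → 46165.
At 30 labels/s: frame 46165 → 00:25:38:25.

00:25:38:25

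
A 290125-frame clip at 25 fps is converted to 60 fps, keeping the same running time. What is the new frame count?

Target frames = source frames × (target rate / source rate) = 290125 × (60)/(25) = 290125 × 12/5 = 696300.

696300 frames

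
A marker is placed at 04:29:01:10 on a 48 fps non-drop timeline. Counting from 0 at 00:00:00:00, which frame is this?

frame 774778

Total seconds to the label: (4 × 3600 + 29 × 60 + 1) = 16141.
Frame index = 16141 × 48 + 10 = 774778.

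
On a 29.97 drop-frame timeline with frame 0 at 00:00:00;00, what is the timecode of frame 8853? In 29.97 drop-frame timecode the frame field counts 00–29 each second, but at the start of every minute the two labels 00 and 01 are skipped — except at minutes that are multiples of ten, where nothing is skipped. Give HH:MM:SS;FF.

00:04:55;11

Ten DF minutes hold 17982 frames, so frame 8853 lies in block 0 (frames 0–17981) with 8853 frames into that block.
The block's first minute is 1800 frames and the rest 1798 each; 8853 frames reaches minute 4, so 0 × 18 + 4 × 2 = 8 labels have been skipped so far.
Adding those back, label number 8853 + 8 = 8861 at 30 labels/s is 295 s + 11 f = 0 h 4 min 55 s frame 11, i.e. 00:04:55;11.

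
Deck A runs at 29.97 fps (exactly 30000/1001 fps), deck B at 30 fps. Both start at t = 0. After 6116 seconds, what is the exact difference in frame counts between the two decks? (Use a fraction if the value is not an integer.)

16680/91 frames

A emits 30000/1001 × 6116 = 16680000/91 frames; B emits 30 × 6116 = 183480.
Difference = 16680/91 frames (≈ 183.2967); B is ahead of A.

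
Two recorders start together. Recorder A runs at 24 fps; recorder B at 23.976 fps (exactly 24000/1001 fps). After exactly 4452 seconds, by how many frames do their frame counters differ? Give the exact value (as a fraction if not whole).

15264/143 frames

A emits 24 × 4452 = 106848 frames; B emits 24000/1001 × 4452 = 15264000/143.
Difference = 15264/143 frames (≈ 106.7413); B is behind A.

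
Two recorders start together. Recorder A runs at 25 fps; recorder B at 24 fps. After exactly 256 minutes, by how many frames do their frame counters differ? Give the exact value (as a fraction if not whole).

256 min = 15360 s.
A emits 25 × 15360 = 384000 frames; B emits 24 × 15360 = 368640.
Difference = 15360 frames; B is behind A.

15360 frames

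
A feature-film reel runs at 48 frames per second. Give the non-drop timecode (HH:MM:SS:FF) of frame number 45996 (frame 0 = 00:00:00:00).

00:15:58:12

45996 ÷ 48 = 958 full seconds, remainder 12 frames.
958 s = 0 h 15 min 58 s.
Timecode: 00:15:58:12.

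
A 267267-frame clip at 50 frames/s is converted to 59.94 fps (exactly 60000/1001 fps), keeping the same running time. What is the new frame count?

320400 frames

Target frames = source frames × (target rate / source rate) = 267267 × (60000/1001)/(50) = 267267 × 1200/1001 = 320400.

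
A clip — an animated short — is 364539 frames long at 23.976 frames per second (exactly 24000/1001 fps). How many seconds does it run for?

Running time = 364539 / (24000/1001) = 15204.314125 s.

15204.314125 seconds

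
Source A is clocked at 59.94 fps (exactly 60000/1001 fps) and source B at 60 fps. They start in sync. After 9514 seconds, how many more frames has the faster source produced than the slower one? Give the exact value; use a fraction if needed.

A emits 60000/1001 × 9514 = 570840000/1001 frames; B emits 60 × 9514 = 570840.
Difference = 570840/1001 frames (≈ 570.2697); B is ahead of A.

570840/1001 frames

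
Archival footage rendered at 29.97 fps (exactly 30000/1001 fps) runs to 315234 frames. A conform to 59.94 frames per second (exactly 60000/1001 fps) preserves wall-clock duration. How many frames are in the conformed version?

630468 frames

Target frames = source frames × (target rate / source rate) = 315234 × (60000/1001)/(30000/1001) = 315234 × 2 = 630468.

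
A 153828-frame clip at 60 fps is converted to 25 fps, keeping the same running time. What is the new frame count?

Target frames = source frames × (target rate / source rate) = 153828 × (25)/(60) = 153828 × 5/12 = 64095.

64095 frames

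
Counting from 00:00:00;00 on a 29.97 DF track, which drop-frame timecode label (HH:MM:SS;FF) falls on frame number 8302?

Ten DF minutes hold 17982 frames, so frame 8302 lies in block 0 (frames 0–17981) with 8302 frames into that block.
The block's first minute is 1800 frames and the rest 1798 each; 8302 frames reaches minute 4, so 0 × 18 + 4 × 2 = 8 labels have been skipped so far.
Adding those back, label number 8302 + 8 = 8310 at 30 labels/s is 277 s + 0 f = 0 h 4 min 37 s frame 0, i.e. 00:04:37;00.

00:04:37;00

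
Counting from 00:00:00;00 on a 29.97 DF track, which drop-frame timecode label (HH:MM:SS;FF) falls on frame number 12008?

Each 10-minute DF block holds 10 × 60 × 30 − 9 × 2 = 17982 frames. 12008 ÷ 17982 → 0 full blocks, remainder 12008.
Within the partial block the first minute is 1800 frames and each further minute 1798, so 6 further minute boundaries passed. Total skipped labels = 18 × 0 + 2 × 6 = 12.
Non-drop label index = 12008 + 12 = 12020; at 30 labels/s that is 00:06:40:20, i.e. DF 00:06:40;20.

00:06:40;20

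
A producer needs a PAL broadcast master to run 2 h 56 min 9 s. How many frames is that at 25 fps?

264225 frames

2 h 56 min 9 s = 10569 s.
Frames = 10569 × 25 = 264225.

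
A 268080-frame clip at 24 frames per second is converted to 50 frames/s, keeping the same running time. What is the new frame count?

558500 frames

Target frames = source frames × (target rate / source rate) = 268080 × (50)/(24) = 268080 × 25/12 = 558500.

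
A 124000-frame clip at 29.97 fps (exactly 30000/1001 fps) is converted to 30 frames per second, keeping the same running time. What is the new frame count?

Target frames = source frames × (target rate / source rate) = 124000 × (30)/(30000/1001) = 124000 × 1001/1000 = 124124.

124124 frames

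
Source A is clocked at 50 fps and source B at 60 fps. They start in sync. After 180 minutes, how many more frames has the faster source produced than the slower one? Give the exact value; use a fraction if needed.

180 min = 10800 s.
A emits 50 × 10800 = 540000 frames; B emits 60 × 10800 = 648000.
Difference = 108000 frames; B is ahead of A.

108000 frames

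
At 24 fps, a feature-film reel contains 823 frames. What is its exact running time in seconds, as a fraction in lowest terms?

Running time = 823 ÷ (24) = 823 × 1/24 = 823/24 s.

823/24 seconds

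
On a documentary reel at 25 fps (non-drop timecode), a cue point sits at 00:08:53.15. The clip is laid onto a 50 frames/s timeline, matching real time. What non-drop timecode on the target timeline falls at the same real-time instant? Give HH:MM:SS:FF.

00:08:53:30

Source frame index: (0×3600 + 8×60 + 53) × 25 + 15 = 13340.
Real time: 13340 / (25) = 2668/5 s.
Target frame: (2668/5) × (50) = 26680.
At 50 labels/s: frame 26680 → 00:08:53:30.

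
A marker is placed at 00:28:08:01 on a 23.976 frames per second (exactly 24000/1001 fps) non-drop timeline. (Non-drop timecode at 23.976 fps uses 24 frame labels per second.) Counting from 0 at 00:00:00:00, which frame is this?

Total seconds to the label: (0 × 3600 + 28 × 60 + 8) = 1688.
Frame index = 1688 × 24 + 1 = 40513.

frame 40513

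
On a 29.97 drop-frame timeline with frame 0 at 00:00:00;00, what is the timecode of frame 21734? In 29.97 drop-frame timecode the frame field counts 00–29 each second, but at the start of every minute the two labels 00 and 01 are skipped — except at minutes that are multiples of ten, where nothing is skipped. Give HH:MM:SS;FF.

Each 10-minute DF block holds 10 × 60 × 30 − 9 × 2 = 17982 frames. 21734 ÷ 17982 → 1 full block, remainder 3752.
Within the partial block the first minute is 1800 frames and each further minute 1798, so 2 further minute boundaries passed. Total skipped labels = 18 × 1 + 2 × 2 = 22.
Non-drop label index = 21734 + 22 = 21756; at 30 labels/s that is 00:12:05:06, i.e. DF 00:12:05;06.

00:12:05;06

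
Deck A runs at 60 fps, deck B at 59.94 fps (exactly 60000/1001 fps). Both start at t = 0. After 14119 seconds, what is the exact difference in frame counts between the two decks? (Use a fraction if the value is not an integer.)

A emits 60 × 14119 = 847140 frames; B emits 60000/1001 × 14119 = 121020000/143.
Difference = 121020/143 frames (≈ 846.2937); B is behind A.

121020/143 frames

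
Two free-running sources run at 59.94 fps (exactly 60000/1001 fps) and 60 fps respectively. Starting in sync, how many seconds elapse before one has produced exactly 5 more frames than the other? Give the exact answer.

1001/12 seconds

The gap grows by |60 − 60000/1001| = 60/1001 frames per second.
Time for a 5-frame gap: 5 ÷ (60/1001) = 1001/12 s.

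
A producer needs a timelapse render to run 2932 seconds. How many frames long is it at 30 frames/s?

Frames = 2932 × 30 = 87960.

87960 frames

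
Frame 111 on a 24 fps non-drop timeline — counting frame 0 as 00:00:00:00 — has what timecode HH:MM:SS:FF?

00:00:04:15

111 ÷ 24 = 4 full seconds, remainder 15 frames.
4 s = 0 h 0 min 4 s.
Timecode: 00:00:04:15.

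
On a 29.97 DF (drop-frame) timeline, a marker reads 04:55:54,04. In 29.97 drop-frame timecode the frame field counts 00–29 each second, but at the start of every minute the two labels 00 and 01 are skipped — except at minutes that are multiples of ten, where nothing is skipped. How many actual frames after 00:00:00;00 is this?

532092

Complete 10-minute blocks: 29, each 17982 frames → 521478.
Remaining 5 whole minutes in the current block: 1800 + 4 × 1798 = 8992 frames.
Within the current minute: 54 × 30 + 4 − 2 = 1622 (labels ;00/;01 skipped at this minute). Total = 521478 + 8992 + 1622 = 532092.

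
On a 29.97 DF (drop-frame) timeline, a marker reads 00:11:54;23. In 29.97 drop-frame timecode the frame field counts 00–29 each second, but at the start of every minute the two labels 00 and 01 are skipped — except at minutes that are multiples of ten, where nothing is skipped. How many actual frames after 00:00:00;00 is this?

21423

As if non-drop at 30 labels/s: (0 × 3600 + 11 × 60 + 54) × 30 + 23 = 21443.
Minute boundaries passed: 11; those not divisible by 10: 11 − 1 = 10; dropped labels = 2 × 10 = 20.
Actual frame index = 21443 − 20 = 21423.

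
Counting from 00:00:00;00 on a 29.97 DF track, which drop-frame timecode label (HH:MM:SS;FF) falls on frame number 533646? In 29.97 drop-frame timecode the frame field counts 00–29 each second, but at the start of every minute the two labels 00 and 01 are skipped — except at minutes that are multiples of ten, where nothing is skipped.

Each 10-minute DF block holds 10 × 60 × 30 − 9 × 2 = 17982 frames. 533646 ÷ 17982 → 29 full blocks, remainder 12168.
Within the partial block the first minute is 1800 frames and each further minute 1798, so 6 further minute boundaries passed. Total skipped labels = 18 × 29 + 2 × 6 = 534.
Non-drop label index = 533646 + 534 = 534180; at 30 labels/s that is 04:56:46:00, i.e. DF 04:56:46;00.

04:56:46;00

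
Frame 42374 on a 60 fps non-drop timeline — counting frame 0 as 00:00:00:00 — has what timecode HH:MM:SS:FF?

42374 ÷ 60 = 706 full seconds, remainder 14 frames.
706 s = 0 h 11 min 46 s.
Timecode: 00:11:46:14.

00:11:46:14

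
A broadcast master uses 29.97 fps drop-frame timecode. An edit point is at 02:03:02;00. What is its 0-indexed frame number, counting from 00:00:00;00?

221238

Complete 10-minute blocks: 12, each 17982 frames → 215784.
Remaining 3 whole minutes in the current block: 1800 + 2 × 1798 = 5396 frames.
Within the current minute: 2 × 30 + 0 − 2 = 58 (labels ;00/;01 skipped at this minute). Total = 215784 + 5396 + 58 = 221238.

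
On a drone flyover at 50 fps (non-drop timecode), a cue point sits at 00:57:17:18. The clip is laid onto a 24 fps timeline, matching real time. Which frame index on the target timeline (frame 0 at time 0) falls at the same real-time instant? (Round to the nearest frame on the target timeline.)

frame 82497

Source frame index: (0×3600 + 57×60 + 17) × 50 + 18 = 171868.
Real time: 171868 / (50) = 85934/25 s.
Target frame: (85934/25) × (24) = 2062416/25 ≈ 82496.640 → 82497.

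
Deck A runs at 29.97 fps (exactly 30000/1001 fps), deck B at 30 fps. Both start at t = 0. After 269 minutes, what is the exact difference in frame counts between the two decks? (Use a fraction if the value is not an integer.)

269 min = 16140 s.
A emits 30000/1001 × 16140 = 484200000/1001 frames; B emits 30 × 16140 = 484200.
Difference = 484200/1001 frames (≈ 483.7163); B is ahead of A.

484200/1001 frames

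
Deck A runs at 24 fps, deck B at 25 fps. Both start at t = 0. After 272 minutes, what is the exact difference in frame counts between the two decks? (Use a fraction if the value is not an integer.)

16320 frames

272 min = 16320 s.
A emits 24 × 16320 = 391680 frames; B emits 25 × 16320 = 408000.
Difference = 16320 frames; B is ahead of A.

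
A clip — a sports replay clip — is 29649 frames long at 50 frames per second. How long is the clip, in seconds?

592.98 seconds

Running time = 29649 / (50) = 592.98 s.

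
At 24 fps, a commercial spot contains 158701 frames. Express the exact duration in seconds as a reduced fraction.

158701/24 seconds

Running time = 158701 ÷ (24) = 158701 × 1/24 = 158701/24 s.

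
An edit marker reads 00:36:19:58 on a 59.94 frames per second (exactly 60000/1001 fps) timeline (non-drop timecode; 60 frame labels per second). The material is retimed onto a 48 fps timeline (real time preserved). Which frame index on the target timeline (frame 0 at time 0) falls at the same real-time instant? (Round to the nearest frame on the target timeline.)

frame 104743

Source frame index: (0×3600 + 36×60 + 19) × 60 + 58 = 130798.
Real time: 130798 / (60000/1001) = 65464399/30000 s.
Target frame: (65464399/30000) × (48) = 65464399/625 ≈ 104743.038 → 104743.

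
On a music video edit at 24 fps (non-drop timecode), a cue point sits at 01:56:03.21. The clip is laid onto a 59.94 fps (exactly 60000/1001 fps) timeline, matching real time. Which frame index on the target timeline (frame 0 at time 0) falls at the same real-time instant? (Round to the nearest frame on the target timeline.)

frame 417415

Source frame index: (1×3600 + 56×60 + 3) × 24 + 21 = 167133.
Real time: 167133 / (24) = 55711/8 s.
Target frame: (55711/8) × (60000/1001) = 417832500/1001 ≈ 417415.085 → 417415.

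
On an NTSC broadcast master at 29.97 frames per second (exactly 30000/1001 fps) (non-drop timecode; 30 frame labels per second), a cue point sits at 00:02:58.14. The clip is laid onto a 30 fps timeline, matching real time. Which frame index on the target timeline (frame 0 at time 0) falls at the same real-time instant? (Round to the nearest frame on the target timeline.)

frame 5359

Source frame index: (0×3600 + 2×60 + 58) × 30 + 14 = 5354.
Real time: 5354 / (30000/1001) = 2679677/15000 s.
Target frame: (2679677/15000) × (30) = 2679677/500 ≈ 5359.354 → 5359.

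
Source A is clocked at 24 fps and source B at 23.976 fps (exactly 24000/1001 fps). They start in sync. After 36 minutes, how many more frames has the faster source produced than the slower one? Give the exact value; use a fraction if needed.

36 min = 2160 s.
A emits 24 × 2160 = 51840 frames; B emits 24000/1001 × 2160 = 51840000/1001.
Difference = 51840/1001 frames (≈ 51.7882); B is behind A.

51840/1001 frames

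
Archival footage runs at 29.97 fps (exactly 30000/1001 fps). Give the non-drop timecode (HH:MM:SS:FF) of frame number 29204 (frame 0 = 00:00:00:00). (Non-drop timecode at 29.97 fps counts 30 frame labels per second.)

00:16:13:14

29204 ÷ 30 = 973 full seconds, remainder 14 frames.
973 s = 0 h 16 min 13 s.
Timecode: 00:16:13:14.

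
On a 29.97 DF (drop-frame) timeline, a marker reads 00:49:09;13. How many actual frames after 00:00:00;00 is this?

As if non-drop at 30 labels/s: (0 × 3600 + 49 × 60 + 9) × 30 + 13 = 88483.
Minute boundaries passed: 49; those not divisible by 10: 49 − 4 = 45; dropped labels = 2 × 45 = 90.
Actual frame index = 88483 − 90 = 88393.

88393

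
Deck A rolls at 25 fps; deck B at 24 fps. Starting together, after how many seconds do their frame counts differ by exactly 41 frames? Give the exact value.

The gap grows by |24 − 25| = 1 frame per second.
Time for a 41-frame gap: 41 ÷ (1) = 41 s.

41 seconds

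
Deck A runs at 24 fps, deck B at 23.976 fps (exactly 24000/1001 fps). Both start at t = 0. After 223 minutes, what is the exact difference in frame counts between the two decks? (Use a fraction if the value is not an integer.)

321120/1001 frames

223 min = 13380 s.
A emits 24 × 13380 = 321120 frames; B emits 24000/1001 × 13380 = 321120000/1001.
Difference = 321120/1001 frames (≈ 320.7992); B is behind A.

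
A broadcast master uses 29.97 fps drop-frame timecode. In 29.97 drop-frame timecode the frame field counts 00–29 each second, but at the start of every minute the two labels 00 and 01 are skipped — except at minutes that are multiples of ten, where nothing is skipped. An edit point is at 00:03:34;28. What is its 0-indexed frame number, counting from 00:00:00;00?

6442

As if non-drop at 30 labels/s: (0 × 3600 + 3 × 60 + 34) × 30 + 28 = 6448.
Minute boundaries passed: 3; those not divisible by 10: 3 − 0 = 3; dropped labels = 2 × 3 = 6.
Actual frame index = 6448 − 6 = 6442.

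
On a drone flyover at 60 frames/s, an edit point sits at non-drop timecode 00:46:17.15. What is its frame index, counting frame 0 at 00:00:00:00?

Total seconds to the label: (0 × 3600 + 46 × 60 + 17) = 2777.
Frame index = 2777 × 60 + 15 = 166635.

frame 166635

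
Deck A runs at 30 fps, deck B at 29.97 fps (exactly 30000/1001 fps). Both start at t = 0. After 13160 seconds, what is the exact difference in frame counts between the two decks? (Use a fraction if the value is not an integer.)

A emits 30 × 13160 = 394800 frames; B emits 30000/1001 × 13160 = 56400000/143.
Difference = 56400/143 frames (≈ 394.4056); B is behind A.

56400/143 frames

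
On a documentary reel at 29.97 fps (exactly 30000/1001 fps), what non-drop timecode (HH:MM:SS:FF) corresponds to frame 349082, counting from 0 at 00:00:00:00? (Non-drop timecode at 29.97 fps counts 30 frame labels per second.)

349082 ÷ 30 = 11636 full seconds, remainder 2 frames.
11636 s = 3 h 13 min 56 s.
Timecode: 03:13:56:02.

03:13:56:02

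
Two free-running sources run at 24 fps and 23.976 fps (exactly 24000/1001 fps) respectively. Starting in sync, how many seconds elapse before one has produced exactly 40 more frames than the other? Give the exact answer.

The gap grows by |24000/1001 − 24| = 24/1001 frames per second.
Time for a 40-frame gap: 40 ÷ (24/1001) = 5005/3 s.

5005/3 seconds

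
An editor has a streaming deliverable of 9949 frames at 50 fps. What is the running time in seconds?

Running time = 9949 / (50) = 198.98 s.

198.98 seconds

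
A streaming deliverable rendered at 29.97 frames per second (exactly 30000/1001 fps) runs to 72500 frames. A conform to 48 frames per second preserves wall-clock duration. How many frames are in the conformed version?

Target frames = source frames × (target rate / source rate) = 72500 × (48)/(30000/1001) = 72500 × 1001/625 = 116116.

116116 frames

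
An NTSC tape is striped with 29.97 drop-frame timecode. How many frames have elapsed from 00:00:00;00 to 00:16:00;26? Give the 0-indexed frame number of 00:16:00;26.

Complete 10-minute blocks: 1, each 17982 frames → 17982.
Remaining 6 whole minutes in the current block: 1800 + 5 × 1798 = 10790 frames.
Within the current minute: 0 × 30 + 26 − 2 = 24 (labels ;00/;01 skipped at this minute). Total = 17982 + 10790 + 24 = 28796.

28796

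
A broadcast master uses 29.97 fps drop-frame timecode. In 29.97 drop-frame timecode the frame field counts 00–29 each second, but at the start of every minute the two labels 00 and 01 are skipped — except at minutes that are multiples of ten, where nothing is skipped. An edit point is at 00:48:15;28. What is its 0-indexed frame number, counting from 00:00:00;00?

As if non-drop at 30 labels/s: (0 × 3600 + 48 × 60 + 15) × 30 + 28 = 86878.
Minute boundaries passed: 48; those not divisible by 10: 48 − 4 = 44; dropped labels = 2 × 44 = 88.
Actual frame index = 86878 − 88 = 86790.

86790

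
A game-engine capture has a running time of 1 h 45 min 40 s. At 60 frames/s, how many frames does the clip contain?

380400 frames

1 h 45 min 40 s = 6340 s.
Frames = 6340 × 60 = 380400.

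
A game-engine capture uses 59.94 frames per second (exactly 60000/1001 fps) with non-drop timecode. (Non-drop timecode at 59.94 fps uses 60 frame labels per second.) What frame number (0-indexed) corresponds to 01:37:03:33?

Total seconds to the label: (1 × 3600 + 37 × 60 + 3) = 5823.
Frame index = 5823 × 60 + 33 = 349413.

349413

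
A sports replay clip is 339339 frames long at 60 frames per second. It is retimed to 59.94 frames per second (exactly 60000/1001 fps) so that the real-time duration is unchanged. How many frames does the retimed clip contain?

339000 frames

Target frames = source frames × (target rate / source rate) = 339339 × (60000/1001)/(60) = 339339 × 1000/1001 = 339000.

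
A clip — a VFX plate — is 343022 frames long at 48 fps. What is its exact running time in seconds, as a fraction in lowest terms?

Running time = 343022 ÷ (48) = 343022 × 1/48 = 171511/24 s.

171511/24 seconds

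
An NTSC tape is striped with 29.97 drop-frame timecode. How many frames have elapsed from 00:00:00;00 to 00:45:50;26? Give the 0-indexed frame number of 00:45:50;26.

82444

Complete 10-minute blocks: 4, each 17982 frames → 71928.
Remaining 5 whole minutes in the current block: 1800 + 4 × 1798 = 8992 frames.
Within the current minute: 50 × 30 + 26 − 2 = 1524 (labels ;00/;01 skipped at this minute). Total = 71928 + 8992 + 1524 = 82444.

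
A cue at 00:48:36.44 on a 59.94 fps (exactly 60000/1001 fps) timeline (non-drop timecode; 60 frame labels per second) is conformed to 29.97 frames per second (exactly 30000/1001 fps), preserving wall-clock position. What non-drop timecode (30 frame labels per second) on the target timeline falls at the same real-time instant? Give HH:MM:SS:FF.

00:48:36:22

Source frame index: (0×3600 + 48×60 + 36) × 60 + 44 = 175004.
Real time: 175004 / (60000/1001) = 43794751/15000 s.
Target frame: (43794751/15000) × (30000/1001) = 87502.
At 30 labels/s: frame 87502 → 00:48:36:22.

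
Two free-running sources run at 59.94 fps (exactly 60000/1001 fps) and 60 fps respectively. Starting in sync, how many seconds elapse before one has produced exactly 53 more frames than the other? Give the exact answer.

The gap grows by |60 − 60000/1001| = 60/1001 frames per second.
Time for a 53-frame gap: 53 ÷ (60/1001) = 53053/60 s.

53053/60 seconds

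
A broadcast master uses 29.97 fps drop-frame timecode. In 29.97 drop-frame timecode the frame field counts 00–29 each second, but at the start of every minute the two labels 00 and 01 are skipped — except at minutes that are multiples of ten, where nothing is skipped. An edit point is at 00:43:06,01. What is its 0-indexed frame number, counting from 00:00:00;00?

77503

As if non-drop at 30 labels/s: (0 × 3600 + 43 × 60 + 6) × 30 + 1 = 77581.
Minute boundaries passed: 43; those not divisible by 10: 43 − 4 = 39; dropped labels = 2 × 39 = 78.
Actual frame index = 77581 − 78 = 77503.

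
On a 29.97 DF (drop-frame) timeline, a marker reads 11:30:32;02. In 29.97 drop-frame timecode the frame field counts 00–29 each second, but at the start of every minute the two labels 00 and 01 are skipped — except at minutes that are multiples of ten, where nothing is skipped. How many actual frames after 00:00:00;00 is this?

As if non-drop at 30 labels/s: (11 × 3600 + 30 × 60 + 32) × 30 + 2 = 1242962.
Minute boundaries passed: 690; those not divisible by 10: 690 − 69 = 621; dropped labels = 2 × 621 = 1242.
Actual frame index = 1242962 − 1242 = 1241720.

1241720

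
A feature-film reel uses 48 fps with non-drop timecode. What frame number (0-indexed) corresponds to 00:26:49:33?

77265

Total seconds to the label: (0 × 3600 + 26 × 60 + 49) = 1609.
Frame index = 1609 × 48 + 33 = 77265.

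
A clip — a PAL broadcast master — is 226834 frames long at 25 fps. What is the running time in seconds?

9073.36 seconds

Running time = 226834 / (25) = 9073.36 s.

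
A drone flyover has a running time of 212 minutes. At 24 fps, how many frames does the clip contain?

305280 frames

212 min = 12720 s.
Frames = 12720 × 24 = 305280.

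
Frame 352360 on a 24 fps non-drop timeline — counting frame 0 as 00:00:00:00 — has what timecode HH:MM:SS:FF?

352360 ÷ 24 = 14681 full seconds, remainder 16 frames.
14681 s = 4 h 4 min 41 s.
Timecode: 04:04:41:16.

04:04:41:16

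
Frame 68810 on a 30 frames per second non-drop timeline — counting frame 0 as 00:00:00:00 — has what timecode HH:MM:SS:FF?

00:38:13:20

68810 ÷ 30 = 2293 full seconds, remainder 20 frames.
2293 s = 0 h 38 min 13 s.
Timecode: 00:38:13:20.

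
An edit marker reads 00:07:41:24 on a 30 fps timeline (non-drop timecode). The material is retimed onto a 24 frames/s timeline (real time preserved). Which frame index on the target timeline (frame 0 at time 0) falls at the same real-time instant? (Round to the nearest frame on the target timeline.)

Source frame index: (0×3600 + 7×60 + 41) × 30 + 24 = 13854.
Real time: 13854 / (30) = 2309/5 s.
Target frame: (2309/5) × (24) = 55416/5 ≈ 11083.200 → 11083.

frame 11083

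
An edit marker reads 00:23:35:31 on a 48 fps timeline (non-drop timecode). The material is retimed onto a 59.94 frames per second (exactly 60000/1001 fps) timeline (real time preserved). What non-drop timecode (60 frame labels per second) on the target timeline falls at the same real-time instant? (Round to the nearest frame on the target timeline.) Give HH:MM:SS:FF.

00:23:34:14

Source frame index: (0×3600 + 23×60 + 35) × 48 + 31 = 67951.
Real time: 67951 / (48) = 67951/48 s.
Target frame: (67951/48) × (60000/1001) = 6533750/77 ≈ 84853.896 → 84854.
At 60 labels/s: frame 84854 → 00:23:34:14.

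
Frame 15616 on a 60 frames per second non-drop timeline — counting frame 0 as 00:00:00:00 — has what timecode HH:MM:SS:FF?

00:04:20:16

15616 ÷ 60 = 260 full seconds, remainder 16 frames.
260 s = 0 h 4 min 20 s.
Timecode: 00:04:20:16.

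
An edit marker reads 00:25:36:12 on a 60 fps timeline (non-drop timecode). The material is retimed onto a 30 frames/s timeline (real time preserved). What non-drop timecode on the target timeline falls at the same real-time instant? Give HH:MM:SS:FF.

00:25:36:06

Source frame index: (0×3600 + 25×60 + 36) × 60 + 12 = 92172.
Real time: 92172 / (60) = 7681/5 s.
Target frame: (7681/5) × (30) = 46086.
At 30 labels/s: frame 46086 → 00:25:36:06.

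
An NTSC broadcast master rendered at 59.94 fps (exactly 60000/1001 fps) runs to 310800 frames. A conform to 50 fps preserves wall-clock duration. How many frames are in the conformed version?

Target frames = source frames × (target rate / source rate) = 310800 × (50)/(60000/1001) = 310800 × 1001/1200 = 259259.

259259 frames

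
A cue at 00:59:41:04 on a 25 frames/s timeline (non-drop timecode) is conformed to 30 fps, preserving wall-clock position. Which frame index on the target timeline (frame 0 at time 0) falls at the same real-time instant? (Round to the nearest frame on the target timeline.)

Source frame index: (0×3600 + 59×60 + 41) × 25 + 4 = 89529.
Real time: 89529 / (25) = 89529/25 s.
Target frame: (89529/25) × (30) = 537174/5 ≈ 107434.800 → 107435.

frame 107435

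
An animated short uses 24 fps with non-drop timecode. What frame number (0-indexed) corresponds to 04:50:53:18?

418890

Total seconds to the label: (4 × 3600 + 50 × 60 + 53) = 17453.
Frame index = 17453 × 24 + 18 = 418890.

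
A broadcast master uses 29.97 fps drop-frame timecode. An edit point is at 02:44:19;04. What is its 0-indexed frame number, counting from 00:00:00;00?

Complete 10-minute blocks: 16, each 17982 frames → 287712.
Remaining 4 whole minutes in the current block: 1800 + 3 × 1798 = 7194 frames.
Within the current minute: 19 × 30 + 4 − 2 = 572 (labels ;00/;01 skipped at this minute). Total = 287712 + 7194 + 572 = 295478.

295478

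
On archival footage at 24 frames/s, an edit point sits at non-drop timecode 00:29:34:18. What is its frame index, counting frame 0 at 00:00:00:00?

frame 42594

Total seconds to the label: (0 × 3600 + 29 × 60 + 34) = 1774.
Frame index = 1774 × 24 + 18 = 42594.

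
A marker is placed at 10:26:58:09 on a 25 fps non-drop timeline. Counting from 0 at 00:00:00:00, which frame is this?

Total seconds to the label: (10 × 3600 + 26 × 60 + 58) = 37618.
Frame index = 37618 × 25 + 9 = 940459.

frame 940459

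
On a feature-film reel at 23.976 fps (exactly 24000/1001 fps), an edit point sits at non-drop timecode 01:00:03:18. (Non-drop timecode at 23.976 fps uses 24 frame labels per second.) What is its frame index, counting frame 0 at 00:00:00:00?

86490

Total seconds to the label: (1 × 3600 + 0 × 60 + 3) = 3603.
Frame index = 3603 × 24 + 18 = 86490.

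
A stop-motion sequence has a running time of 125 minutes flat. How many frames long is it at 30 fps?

125 min = 7500 s.
Frames = 7500 × 30 = 225000.

225000 frames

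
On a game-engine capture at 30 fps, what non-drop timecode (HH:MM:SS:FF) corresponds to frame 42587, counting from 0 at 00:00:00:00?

42587 ÷ 30 = 1419 full seconds, remainder 17 frames.
1419 s = 0 h 23 min 39 s.
Timecode: 00:23:39:17.

00:23:39:17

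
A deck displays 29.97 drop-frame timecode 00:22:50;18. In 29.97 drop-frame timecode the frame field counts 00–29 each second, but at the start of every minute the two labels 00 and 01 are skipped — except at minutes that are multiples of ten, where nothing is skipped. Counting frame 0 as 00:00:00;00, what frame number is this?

41078

As if non-drop at 30 labels/s: (0 × 3600 + 22 × 60 + 50) × 30 + 18 = 41118.
Minute boundaries passed: 22; those not divisible by 10: 22 − 2 = 20; dropped labels = 2 × 20 = 40.
Actual frame index = 41118 − 40 = 41078.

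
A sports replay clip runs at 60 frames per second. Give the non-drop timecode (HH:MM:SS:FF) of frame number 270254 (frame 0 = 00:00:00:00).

01:15:04:14

270254 ÷ 60 = 4504 full seconds, remainder 14 frames.
4504 s = 1 h 15 min 4 s.
Timecode: 01:15:04:14.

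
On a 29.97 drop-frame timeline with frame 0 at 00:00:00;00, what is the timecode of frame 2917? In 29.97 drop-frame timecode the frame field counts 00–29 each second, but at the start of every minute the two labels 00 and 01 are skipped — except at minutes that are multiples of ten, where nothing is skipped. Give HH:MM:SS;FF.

00:01:37;09

Ten DF minutes hold 17982 frames, so frame 2917 lies in block 0 (frames 0–17981) with 2917 frames into that block.
The block's first minute is 1800 frames and the rest 1798 each; 2917 frames reaches minute 1, so 0 × 18 + 1 × 2 = 2 labels have been skipped so far.
Adding those back, label number 2917 + 2 = 2919 at 30 labels/s is 97 s + 9 f = 0 h 1 min 37 s frame 9, i.e. 00:01:37;09.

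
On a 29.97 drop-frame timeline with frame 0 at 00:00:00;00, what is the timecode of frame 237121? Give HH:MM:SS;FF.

Ten DF minutes hold 17982 frames, so frame 237121 lies in block 13 (frames 233766–251747) with 3355 frames into that block.
The block's first minute is 1800 frames and the rest 1798 each; 3355 frames reaches minute 1, so 13 × 18 + 1 × 2 = 236 labels have been skipped so far.
Adding those back, label number 237121 + 236 = 237357 at 30 labels/s is 7911 s + 27 f = 2 h 11 min 51 s frame 27, i.e. 02:11:51;27.

02:11:51;27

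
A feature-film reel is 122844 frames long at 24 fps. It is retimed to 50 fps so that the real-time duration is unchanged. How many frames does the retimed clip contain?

255925 frames

Target frames = source frames × (target rate / source rate) = 122844 × (50)/(24) = 122844 × 25/12 = 255925.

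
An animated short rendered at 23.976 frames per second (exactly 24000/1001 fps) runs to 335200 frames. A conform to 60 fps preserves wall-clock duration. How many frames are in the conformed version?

838838 frames

Target frames = source frames × (target rate / source rate) = 335200 × (60)/(24000/1001) = 335200 × 1001/400 = 838838.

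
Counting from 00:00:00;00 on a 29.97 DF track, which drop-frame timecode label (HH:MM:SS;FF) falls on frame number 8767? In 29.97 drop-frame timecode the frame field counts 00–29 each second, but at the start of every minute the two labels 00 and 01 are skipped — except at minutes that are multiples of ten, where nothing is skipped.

00:04:52;15

Ten DF minutes hold 17982 frames, so frame 8767 lies in block 0 (frames 0–17981) with 8767 frames into that block.
The block's first minute is 1800 frames and the rest 1798 each; 8767 frames reaches minute 4, so 0 × 18 + 4 × 2 = 8 labels have been skipped so far.
Adding those back, label number 8767 + 8 = 8775 at 30 labels/s is 292 s + 15 f = 0 h 4 min 52 s frame 15, i.e. 00:04:52;15.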